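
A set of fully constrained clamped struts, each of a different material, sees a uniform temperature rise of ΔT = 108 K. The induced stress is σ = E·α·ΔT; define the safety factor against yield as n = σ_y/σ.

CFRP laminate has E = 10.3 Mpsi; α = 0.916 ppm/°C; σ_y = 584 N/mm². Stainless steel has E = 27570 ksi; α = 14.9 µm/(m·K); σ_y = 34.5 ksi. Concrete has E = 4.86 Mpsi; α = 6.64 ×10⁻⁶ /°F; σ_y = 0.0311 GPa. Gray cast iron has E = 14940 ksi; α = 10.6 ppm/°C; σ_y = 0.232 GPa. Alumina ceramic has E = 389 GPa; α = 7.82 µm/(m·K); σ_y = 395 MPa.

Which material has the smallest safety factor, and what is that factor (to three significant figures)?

concrete, n = 0.719

Per material, after unit conversion:
  CFRP laminate: E = 71.02, α = 0.916, σ_y = 584.0 → σ = 7.03 MPa, n = 83.1
  stainless steel: E = 190.1, α = 14.9, σ_y = 237.9 → σ = 306 MPa, n = 0.778
  concrete: E = 33.51, α = 12.0, σ_y = 31.10 → σ = 43.3 MPa, n = 0.719
  gray cast iron: E = 103.0, α = 10.6, σ_y = 232.0 → σ = 118 MPa, n = 1.97
  alumina ceramic: E = 389.0, α = 7.82, σ_y = 395.0 → σ = 329 MPa, n = 1.20
Smallest n: concrete with n = 0.719.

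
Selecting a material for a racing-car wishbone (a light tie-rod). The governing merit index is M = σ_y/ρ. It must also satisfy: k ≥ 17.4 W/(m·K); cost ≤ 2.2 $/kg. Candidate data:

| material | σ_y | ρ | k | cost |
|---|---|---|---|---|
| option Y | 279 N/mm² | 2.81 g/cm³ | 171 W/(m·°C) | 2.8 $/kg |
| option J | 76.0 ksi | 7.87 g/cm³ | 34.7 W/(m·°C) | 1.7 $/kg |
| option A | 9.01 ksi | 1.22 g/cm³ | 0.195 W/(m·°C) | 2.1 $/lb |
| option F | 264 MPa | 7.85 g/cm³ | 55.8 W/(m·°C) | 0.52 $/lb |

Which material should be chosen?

option J

Screen on constraints: k ≥ 17.4 W/(m·K); cost ≤ 2.2 $/kg. Survivors: option J, option F.
Normalizing units and computing the index:
  option J: σ_y = 524.0 MPa, ρ = 7870 kg/m³
  option F: σ_y = 264.0 MPa, ρ = 7850 kg/m³
  option J: M = 66.6 kN·m/kg
  option F: M = 33.6 kN·m/kg
Option J has the largest M.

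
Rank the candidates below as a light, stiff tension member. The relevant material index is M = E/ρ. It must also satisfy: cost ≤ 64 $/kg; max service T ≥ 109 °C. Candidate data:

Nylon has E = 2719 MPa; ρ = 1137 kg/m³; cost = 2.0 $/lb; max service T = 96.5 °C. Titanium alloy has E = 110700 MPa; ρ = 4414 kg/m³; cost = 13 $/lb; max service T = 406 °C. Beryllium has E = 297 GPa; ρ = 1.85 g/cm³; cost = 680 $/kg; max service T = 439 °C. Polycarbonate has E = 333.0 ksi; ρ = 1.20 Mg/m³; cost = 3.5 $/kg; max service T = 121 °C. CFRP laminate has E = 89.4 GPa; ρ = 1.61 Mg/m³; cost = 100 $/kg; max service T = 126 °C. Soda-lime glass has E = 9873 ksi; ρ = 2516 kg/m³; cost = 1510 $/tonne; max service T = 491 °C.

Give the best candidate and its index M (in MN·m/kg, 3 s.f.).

Screen on constraints: cost ≤ 64 $/kg; max service T ≥ 109 °C. Survivors: titanium alloy, polycarbonate, soda-lime glass.
After converting to SI:
  titanium alloy: E = 110.7 GPa, ρ = 4414 kg/m³
  polycarbonate: E = 2.296 GPa, ρ = 1200 kg/m³
  soda-lime glass: E = 68.07 GPa, ρ = 2516 kg/m³
  soda-lime glass: M = 27.1 MN·m/kg
  titanium alloy: M = 25.1 MN·m/kg
  polycarbonate: M = 1.91 MN·m/kg
Soda-lime glass has the largest M.

soda-lime glass, M = 27.1 MN·m/kg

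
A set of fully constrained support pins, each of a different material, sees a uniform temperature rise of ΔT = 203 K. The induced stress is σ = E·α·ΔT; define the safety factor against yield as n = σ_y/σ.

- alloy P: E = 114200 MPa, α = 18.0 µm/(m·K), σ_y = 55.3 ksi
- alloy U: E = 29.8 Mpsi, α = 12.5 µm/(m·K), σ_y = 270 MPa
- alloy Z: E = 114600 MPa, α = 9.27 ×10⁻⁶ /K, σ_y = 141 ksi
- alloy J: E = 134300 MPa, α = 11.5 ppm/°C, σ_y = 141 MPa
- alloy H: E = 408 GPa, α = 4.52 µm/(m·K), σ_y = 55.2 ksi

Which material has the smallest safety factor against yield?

With everything in SI (GPa, ×10⁻⁶/K, MPa):
  alloy P: E = 114.2, α = 18.0, σ_y = 381.3 → σ = 417 MPa, n = 0.914
  alloy U: E = 205.5, α = 12.5, σ_y = 270.0 → σ = 521 MPa, n = 0.518
  alloy Z: E = 114.6, α = 9.27, σ_y = 972.2 → σ = 216 MPa, n = 4.51
  alloy J: E = 134.3, α = 11.5, σ_y = 141.0 → σ = 314 MPa, n = 0.450
  alloy H: E = 408.0, α = 4.52, σ_y = 380.6 → σ = 374 MPa, n = 1.02
Smallest n: alloy J with n = 0.450.

alloy J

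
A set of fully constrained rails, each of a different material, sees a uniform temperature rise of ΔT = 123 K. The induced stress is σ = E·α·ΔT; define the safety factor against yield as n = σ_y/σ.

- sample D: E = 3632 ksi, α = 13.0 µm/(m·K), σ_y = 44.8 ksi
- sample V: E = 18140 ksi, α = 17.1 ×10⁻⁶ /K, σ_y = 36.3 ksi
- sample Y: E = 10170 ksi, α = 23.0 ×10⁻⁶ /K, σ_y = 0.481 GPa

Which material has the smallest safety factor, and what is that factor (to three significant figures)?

sample V, n = 0.951

With everything in SI (GPa, ×10⁻⁶/K, MPa):
  sample D: E = 25.04, α = 13.0, σ_y = 308.9 → σ = 40.0 MPa, n = 7.71
  sample V: E = 125.1, α = 17.1, σ_y = 250.3 → σ = 263 MPa, n = 0.951
  sample Y: E = 70.12, α = 23.0, σ_y = 481.0 → σ = 198 MPa, n = 2.42
The minimum is sample V at n = 0.951.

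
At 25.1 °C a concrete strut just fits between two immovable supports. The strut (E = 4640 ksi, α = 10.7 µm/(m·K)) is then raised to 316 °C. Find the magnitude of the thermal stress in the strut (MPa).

E = 4640 ksi = 31.99 GPa.
ΔT = 290.9 K. Constrained thermal stress σ = E·α·ΔT = 31.99×10³ MPa × 10.7×10⁻⁶ × 290.9 = 99.6 MPa (compressive).

99.6 MPa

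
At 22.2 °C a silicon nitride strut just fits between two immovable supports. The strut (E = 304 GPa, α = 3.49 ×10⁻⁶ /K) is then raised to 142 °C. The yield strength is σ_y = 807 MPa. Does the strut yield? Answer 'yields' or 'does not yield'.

does not yield

ΔT = 119.8 K. Constrained thermal stress σ = E·α·ΔT = 304.0×10³ MPa × 3.49×10⁻⁶ × 119.8 = 127 MPa (compressive).
Compare to σ_y = 807 MPa: σ < σ_y, so it does not yield.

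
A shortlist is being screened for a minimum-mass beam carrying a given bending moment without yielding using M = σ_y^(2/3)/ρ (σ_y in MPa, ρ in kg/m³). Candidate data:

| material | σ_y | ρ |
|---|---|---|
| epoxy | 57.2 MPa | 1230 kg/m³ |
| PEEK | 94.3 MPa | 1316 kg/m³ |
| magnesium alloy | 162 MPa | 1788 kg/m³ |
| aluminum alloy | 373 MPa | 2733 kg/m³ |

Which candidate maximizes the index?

Evaluate M for each candidate:
  aluminum alloy: M = 19.0×10⁻³
  magnesium alloy: M = 16.6×10⁻³
  PEEK: M = 15.7×10⁻³
  epoxy: M = 12.1×10⁻³
Aluminum alloy has the largest M.

aluminum alloy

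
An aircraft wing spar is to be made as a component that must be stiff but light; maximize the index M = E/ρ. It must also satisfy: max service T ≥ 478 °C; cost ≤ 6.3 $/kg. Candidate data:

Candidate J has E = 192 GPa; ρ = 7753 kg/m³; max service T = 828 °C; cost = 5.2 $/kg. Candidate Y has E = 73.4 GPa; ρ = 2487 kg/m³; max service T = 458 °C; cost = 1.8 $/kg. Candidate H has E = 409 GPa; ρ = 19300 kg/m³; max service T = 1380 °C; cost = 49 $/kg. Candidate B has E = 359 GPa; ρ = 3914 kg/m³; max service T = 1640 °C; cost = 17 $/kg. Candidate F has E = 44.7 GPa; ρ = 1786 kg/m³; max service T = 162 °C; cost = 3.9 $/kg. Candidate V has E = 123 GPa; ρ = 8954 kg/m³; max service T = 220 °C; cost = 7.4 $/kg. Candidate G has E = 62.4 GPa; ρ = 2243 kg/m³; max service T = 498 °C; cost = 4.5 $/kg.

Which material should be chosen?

candidate G

Screen on constraints: max service T ≥ 478 °C; cost ≤ 6.3 $/kg. Survivors: candidate J, candidate G.
Evaluate M for each candidate:
  candidate G: M = 27.8 MN·m/kg
  candidate J: M = 24.8 MN·m/kg
Candidate G ranks first.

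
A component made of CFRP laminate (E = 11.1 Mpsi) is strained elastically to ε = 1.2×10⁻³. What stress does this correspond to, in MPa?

91.8 MPa

E = 11.1 Mpsi = 76.53 GPa.
σ = E·ε = 76530 MPa × 1.2×10⁻³ = 91.8 MPa.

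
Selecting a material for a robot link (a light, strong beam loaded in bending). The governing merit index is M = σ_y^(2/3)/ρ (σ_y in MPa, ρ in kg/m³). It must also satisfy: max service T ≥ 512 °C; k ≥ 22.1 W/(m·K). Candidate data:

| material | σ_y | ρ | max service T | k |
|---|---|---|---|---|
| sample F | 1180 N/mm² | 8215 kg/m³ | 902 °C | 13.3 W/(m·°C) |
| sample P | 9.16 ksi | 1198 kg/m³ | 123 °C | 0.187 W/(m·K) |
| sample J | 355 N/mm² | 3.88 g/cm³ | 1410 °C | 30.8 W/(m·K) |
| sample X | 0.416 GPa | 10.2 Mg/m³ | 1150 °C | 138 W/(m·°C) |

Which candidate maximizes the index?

sample J

Screen on constraints: max service T ≥ 512 °C; k ≥ 22.1 W/(m·K). Survivors: sample J, sample X.
Putting every candidate on a common basis:
  sample J: σ_y = 355.0 MPa, ρ = 3880 kg/m³
  sample X: σ_y = 416.0 MPa, ρ = 10200 kg/m³
  sample J: M = 12.9×10⁻³
  sample X: M = 5.46×10⁻³
The maximum is for sample J.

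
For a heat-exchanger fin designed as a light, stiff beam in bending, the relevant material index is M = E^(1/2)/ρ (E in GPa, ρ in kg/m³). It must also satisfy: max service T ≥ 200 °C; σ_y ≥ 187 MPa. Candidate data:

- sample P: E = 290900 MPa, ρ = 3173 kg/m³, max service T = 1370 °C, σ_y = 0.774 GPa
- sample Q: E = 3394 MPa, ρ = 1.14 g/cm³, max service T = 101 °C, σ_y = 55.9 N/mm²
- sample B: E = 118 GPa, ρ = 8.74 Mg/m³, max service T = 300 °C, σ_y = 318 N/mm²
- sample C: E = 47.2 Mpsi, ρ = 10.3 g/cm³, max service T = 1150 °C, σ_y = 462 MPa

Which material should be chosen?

sample P

Screen on constraints: max service T ≥ 200 °C; σ_y ≥ 187 MPa. Survivors: sample P, sample B, sample C.
Normalizing units and computing the index:
  sample P: E = 290.9 GPa, ρ = 3173 kg/m³
  sample B: E = 118.0 GPa, ρ = 8740 kg/m³
  sample C: E = 325.4 GPa, ρ = 10300 kg/m³
  sample P: M = 5.38×10⁻³
  sample C: M = 1.75×10⁻³
  sample B: M = 1.24×10⁻³
Sample P has the largest M.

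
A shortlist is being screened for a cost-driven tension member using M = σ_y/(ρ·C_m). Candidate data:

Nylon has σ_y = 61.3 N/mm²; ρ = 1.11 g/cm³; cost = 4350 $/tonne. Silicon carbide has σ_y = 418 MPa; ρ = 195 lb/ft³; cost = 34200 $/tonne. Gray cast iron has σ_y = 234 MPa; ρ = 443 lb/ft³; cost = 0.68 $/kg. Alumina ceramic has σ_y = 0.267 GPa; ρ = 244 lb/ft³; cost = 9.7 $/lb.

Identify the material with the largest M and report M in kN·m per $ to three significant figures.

gray cast iron, M = 48.5 kN·m per $

Normalizing units and computing the index:
  nylon: σ_y = 61.30 MPa, ρ = 1110 kg/m³, cost = 4.350 $/kg
  silicon carbide: σ_y = 418.0 MPa, ρ = 3124 kg/m³, cost = 34.20 $/kg
  gray cast iron: σ_y = 234.0 MPa, ρ = 7096 kg/m³, cost = 0.6800 $/kg
  alumina ceramic: σ_y = 267.0 MPa, ρ = 3909 kg/m³, cost = 21.38 $/kg
  gray cast iron: M = 48.5 kN·m per $
  nylon: M = 12.7 kN·m per $
  silicon carbide: M = 3.91 kN·m per $
  alumina ceramic: M = 3.19 kN·m per $
The maximum is for gray cast iron.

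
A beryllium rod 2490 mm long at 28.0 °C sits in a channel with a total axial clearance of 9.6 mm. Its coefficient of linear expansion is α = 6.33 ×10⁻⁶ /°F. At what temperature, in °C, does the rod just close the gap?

α = 6.33×10⁻⁶/°F × 9/5 = 11.4×10⁻⁶/K.
α·L₀·ΔT = 9.6 mm ⇒ ΔT = 9.6 / (11.4×10⁻⁶ × 2490.0) = 338.4 K.
T = 28.0 + 338.4 = 366.4 °C.

366 °C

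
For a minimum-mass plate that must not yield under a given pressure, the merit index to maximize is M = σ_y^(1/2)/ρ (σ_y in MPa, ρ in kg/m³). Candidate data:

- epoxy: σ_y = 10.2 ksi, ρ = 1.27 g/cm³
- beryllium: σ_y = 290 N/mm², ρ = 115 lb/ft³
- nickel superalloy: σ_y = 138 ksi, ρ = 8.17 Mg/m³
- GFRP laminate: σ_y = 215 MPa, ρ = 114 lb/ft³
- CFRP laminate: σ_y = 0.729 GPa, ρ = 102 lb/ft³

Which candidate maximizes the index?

Convert each candidate to consistent units, then evaluate M:
  epoxy: σ_y = 70.33 MPa, ρ = 1270 kg/m³
  beryllium: σ_y = 290.0 MPa, ρ = 1842 kg/m³
  nickel superalloy: σ_y = 951.5 MPa, ρ = 8170 kg/m³
  GFRP laminate: σ_y = 215.0 MPa, ρ = 1826 kg/m³
  CFRP laminate: σ_y = 729.0 MPa, ρ = 1634 kg/m³
  CFRP laminate: M = 16.5×10⁻³
  beryllium: M = 9.24×10⁻³
  GFRP laminate: M = 8.03×10⁻³
  epoxy: M = 6.60×10⁻³
  nickel superalloy: M = 3.78×10⁻³
CFRP laminate ranks first.

CFRP laminate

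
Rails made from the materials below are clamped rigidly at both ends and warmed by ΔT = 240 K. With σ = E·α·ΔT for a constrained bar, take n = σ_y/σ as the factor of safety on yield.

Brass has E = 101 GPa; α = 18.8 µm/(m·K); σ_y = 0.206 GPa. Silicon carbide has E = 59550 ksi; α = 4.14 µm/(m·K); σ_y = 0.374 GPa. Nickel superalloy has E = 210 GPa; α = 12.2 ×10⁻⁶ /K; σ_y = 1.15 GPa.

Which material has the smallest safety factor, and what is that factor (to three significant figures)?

Converting E to GPa, α to ×10⁻⁶/K, σ_y to MPa, then σ and n for each:
  brass: E = 101.0, α = 18.8, σ_y = 206.0 → σ = 456 MPa, n = 0.452
  silicon carbide: E = 410.6, α = 4.14, σ_y = 374.0 → σ = 408 MPa, n = 0.917
  nickel superalloy: E = 210.0, α = 12.2, σ_y = 1150 → σ = 615 MPa, n = 1.87
The minimum is brass at n = 0.452.

brass, n = 0.452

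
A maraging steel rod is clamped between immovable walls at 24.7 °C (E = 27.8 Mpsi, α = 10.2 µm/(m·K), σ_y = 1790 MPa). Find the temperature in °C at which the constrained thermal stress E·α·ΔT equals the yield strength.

E = 27.8 Mpsi = 191.7 GPa.
E·α·ΔT = 1790 MPa ⇒ ΔT = 1790 / (191.7×10³ × 10.2×10⁻⁶) = 915.6 K.
T = 24.7 + 915.6 = 940.3 °C.

940 °C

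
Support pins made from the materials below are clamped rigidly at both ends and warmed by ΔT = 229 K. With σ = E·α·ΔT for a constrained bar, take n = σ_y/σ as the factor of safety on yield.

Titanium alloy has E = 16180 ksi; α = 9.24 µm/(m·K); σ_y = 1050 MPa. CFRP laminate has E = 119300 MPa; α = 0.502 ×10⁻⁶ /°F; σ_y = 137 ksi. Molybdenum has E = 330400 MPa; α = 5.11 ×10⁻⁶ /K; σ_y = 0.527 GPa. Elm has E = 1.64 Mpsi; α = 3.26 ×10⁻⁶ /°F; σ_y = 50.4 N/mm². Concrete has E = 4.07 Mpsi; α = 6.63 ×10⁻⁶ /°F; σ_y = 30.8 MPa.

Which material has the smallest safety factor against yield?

concrete

With everything in SI (GPa, ×10⁻⁶/K, MPa):
  titanium alloy: E = 111.6, α = 9.24, σ_y = 1050 → σ = 236 MPa, n = 4.45
  CFRP laminate: E = 119.3, α = 0.904, σ_y = 944.6 → σ = 24.7 MPa, n = 38.3
  molybdenum: E = 330.4, α = 5.11, σ_y = 527.0 → σ = 387 MPa, n = 1.36
  elm: E = 11.31, α = 5.87, σ_y = 50.40 → σ = 15.2 MPa, n = 3.32
  concrete: E = 28.06, α = 11.9, σ_y = 30.80 → σ = 76.7 MPa, n = 0.402
The minimum is concrete at n = 0.402.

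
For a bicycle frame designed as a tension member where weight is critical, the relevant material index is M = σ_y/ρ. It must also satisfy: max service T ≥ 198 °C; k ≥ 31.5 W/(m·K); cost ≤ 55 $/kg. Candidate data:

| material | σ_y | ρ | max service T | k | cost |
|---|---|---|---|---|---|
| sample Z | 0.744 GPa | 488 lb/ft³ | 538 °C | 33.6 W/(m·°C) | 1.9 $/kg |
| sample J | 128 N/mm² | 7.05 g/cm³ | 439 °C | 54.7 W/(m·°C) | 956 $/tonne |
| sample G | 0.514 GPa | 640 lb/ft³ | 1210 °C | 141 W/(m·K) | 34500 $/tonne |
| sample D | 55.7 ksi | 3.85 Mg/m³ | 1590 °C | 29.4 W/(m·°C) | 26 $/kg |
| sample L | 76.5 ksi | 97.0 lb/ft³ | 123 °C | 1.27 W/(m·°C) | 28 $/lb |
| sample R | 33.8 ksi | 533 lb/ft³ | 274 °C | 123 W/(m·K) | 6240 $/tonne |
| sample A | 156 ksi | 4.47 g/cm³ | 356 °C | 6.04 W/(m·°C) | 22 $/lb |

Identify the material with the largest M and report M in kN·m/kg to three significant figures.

sample Z, M = 95.2 kN·m/kg

Screen on constraints: max service T ≥ 198 °C; k ≥ 31.5 W/(m·K); cost ≤ 55 $/kg. Survivors: sample Z, sample J, sample G, sample R.
In SI units:
  sample Z: σ_y = 744.0 MPa, ρ = 7817 kg/m³
  sample J: σ_y = 128.0 MPa, ρ = 7050 kg/m³
  sample G: σ_y = 514.0 MPa, ρ = 10250 kg/m³
  sample R: σ_y = 233.0 MPa, ρ = 8538 kg/m³
  sample Z: M = 95.2 kN·m/kg
  sample G: M = 50.1 kN·m/kg
  sample R: M = 27.3 kN·m/kg
  sample J: M = 18.2 kN·m/kg
Highest index: sample Z.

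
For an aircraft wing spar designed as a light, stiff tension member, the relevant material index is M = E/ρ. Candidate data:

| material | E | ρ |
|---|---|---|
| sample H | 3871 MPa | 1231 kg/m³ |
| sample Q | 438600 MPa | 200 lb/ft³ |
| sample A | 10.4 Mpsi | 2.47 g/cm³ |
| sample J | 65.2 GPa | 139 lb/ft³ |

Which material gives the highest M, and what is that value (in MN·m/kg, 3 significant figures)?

After converting to SI:
  sample H: E = 3.871 GPa, ρ = 1231 kg/m³
  sample Q: E = 438.6 GPa, ρ = 3204 kg/m³
  sample A: E = 71.71 GPa, ρ = 2470 kg/m³
  sample J: E = 65.20 GPa, ρ = 2227 kg/m³
  sample Q: M = 137 MN·m/kg
  sample J: M = 29.3 MN·m/kg
  sample A: M = 29.0 MN·m/kg
  sample H: M = 3.14 MN·m/kg
Sample Q ranks first.

sample Q, M = 137 MN·m/kg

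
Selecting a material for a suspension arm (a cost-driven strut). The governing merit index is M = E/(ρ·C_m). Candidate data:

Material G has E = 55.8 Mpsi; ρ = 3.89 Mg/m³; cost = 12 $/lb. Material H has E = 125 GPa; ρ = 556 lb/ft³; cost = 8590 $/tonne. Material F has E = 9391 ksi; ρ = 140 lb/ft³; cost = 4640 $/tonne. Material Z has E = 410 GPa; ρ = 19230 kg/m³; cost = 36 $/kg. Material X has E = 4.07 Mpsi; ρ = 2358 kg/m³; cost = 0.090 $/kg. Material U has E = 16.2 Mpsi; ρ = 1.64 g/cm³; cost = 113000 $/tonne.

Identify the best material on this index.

Normalizing units and computing the index:
  material G: E = 384.7 GPa, ρ = 3890 kg/m³, cost = 26.46 $/kg
  material H: E = 125.0 GPa, ρ = 8906 kg/m³, cost = 8.590 $/kg
  material F: E = 64.75 GPa, ρ = 2243 kg/m³, cost = 4.640 $/kg
  material Z: E = 410.0 GPa, ρ = 19230 kg/m³, cost = 36.00 $/kg
  material X: E = 28.06 GPa, ρ = 2358 kg/m³, cost = 0.09000 $/kg
  material U: E = 111.7 GPa, ρ = 1640 kg/m³, cost = 113.0 $/kg
  material X: M = 132 MN·m per $
  material F: M = 6.22 MN·m per $
  material G: M = 3.74 MN·m per $
  material H: M = 1.63 MN·m per $
  material U: M = 0.603 MN·m per $
  material Z: M = 0.592 MN·m per $
Material X ranks first.

material X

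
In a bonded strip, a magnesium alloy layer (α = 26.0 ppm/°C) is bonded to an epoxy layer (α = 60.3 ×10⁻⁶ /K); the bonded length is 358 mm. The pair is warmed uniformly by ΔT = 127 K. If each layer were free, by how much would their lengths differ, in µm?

1560 µm

Δα = |26.0 − 60.3|×10⁻⁶/K = 34.3×10⁻⁶/K.
ΔL_mismatch = Δα·L·ΔT = 34.3×10⁻⁶ × 358.0 mm × 127.0 K = 1560 µm.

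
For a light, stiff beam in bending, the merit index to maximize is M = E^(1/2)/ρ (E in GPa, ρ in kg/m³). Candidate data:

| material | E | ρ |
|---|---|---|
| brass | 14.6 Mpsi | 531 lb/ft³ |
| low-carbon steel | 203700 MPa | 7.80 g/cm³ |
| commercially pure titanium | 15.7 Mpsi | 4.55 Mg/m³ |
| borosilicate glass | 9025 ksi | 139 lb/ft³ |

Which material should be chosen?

borosilicate glass

In SI units:
  brass: E = 100.7 GPa, ρ = 8506 kg/m³
  low-carbon steel: E = 203.7 GPa, ρ = 7800 kg/m³
  commercially pure titanium: E = 108.2 GPa, ρ = 4550 kg/m³
  borosilicate glass: E = 62.23 GPa, ρ = 2227 kg/m³
  borosilicate glass: M = 3.54×10⁻³
  commercially pure titanium: M = 2.29×10⁻³
  low-carbon steel: M = 1.83×10⁻³
  brass: M = 1.18×10⁻³
Borosilicate glass ranks first.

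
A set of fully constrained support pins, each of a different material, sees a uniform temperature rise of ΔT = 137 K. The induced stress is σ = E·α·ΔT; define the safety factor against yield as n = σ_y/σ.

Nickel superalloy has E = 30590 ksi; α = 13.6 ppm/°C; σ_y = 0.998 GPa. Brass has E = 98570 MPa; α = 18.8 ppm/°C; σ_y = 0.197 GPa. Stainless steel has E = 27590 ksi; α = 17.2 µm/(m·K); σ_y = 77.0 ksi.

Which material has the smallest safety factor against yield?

In consistent units (E in GPa, α in ×10⁻⁶/K, σ_y in MPa):
  nickel superalloy: E = 210.9, α = 13.6, σ_y = 998.0 → σ = 393 MPa, n = 2.54
  brass: E = 98.57, α = 18.8, σ_y = 197.0 → σ = 254 MPa, n = 0.776
  stainless steel: E = 190.2, α = 17.2, σ_y = 530.9 → σ = 448 MPa, n = 1.18
Smallest n: brass with n = 0.776.

brass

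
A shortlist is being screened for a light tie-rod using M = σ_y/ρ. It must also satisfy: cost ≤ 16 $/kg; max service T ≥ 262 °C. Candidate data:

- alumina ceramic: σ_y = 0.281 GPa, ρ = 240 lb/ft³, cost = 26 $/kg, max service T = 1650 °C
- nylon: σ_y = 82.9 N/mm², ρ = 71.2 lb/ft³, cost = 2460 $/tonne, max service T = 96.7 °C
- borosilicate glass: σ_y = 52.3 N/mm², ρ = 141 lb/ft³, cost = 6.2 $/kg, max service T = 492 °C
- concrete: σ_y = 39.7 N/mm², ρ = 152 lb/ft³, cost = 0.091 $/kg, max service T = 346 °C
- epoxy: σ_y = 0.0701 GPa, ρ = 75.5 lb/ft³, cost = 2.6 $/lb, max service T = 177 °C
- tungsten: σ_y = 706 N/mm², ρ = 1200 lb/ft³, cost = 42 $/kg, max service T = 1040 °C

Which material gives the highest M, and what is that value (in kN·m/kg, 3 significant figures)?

borosilicate glass, M = 23.2 kN·m/kg

Screen on constraints: cost ≤ 16 $/kg; max service T ≥ 262 °C. Survivors: borosilicate glass, concrete.
Putting every candidate on a common basis:
  borosilicate glass: σ_y = 52.30 MPa, ρ = 2259 kg/m³
  concrete: σ_y = 39.70 MPa, ρ = 2435 kg/m³
  borosilicate glass: M = 23.2 kN·m/kg
  concrete: M = 16.3 kN·m/kg
Borosilicate glass has the largest M.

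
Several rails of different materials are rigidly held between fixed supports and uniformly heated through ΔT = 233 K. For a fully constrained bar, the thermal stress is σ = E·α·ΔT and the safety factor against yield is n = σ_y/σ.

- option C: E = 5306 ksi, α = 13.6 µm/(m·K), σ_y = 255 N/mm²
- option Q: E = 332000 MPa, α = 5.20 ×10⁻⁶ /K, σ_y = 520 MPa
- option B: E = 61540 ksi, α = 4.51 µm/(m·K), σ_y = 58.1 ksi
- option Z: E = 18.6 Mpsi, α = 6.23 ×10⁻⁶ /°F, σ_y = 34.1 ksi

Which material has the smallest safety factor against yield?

option Z

With everything in SI (GPa, ×10⁻⁶/K, MPa):
  option C: E = 36.58, α = 13.6, σ_y = 255.0 → σ = 116 MPa, n = 2.20
  option Q: E = 332.0, α = 5.20, σ_y = 520.0 → σ = 402 MPa, n = 1.29
  option B: E = 424.3, α = 4.51, σ_y = 400.6 → σ = 446 MPa, n = 0.898
  option Z: E = 128.2, α = 11.2, σ_y = 235.1 → σ = 335 MPa, n = 0.702
Smallest n: option Z with n = 0.702.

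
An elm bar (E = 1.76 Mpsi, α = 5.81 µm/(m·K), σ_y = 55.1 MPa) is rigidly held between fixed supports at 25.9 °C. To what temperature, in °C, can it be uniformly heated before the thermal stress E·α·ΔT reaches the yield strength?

807 °C

E = 1.76 Mpsi = 12.13 GPa.
E·α·ΔT = 55.10 MPa ⇒ ΔT = 55.10 / (12.13×10³ × 5.81×10⁻⁶) = 781.5 K.
T = 25.9 + 781.5 = 807.4 °C.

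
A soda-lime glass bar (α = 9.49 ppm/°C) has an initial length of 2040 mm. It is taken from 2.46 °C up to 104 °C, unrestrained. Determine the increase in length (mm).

1.97 mm

ΔT = 104 − 2.46 = 101.5 K.
ΔL = α·L₀·ΔT = 9.49×10⁻⁶ × 2040 mm × 101.5 K = 1.97 mm.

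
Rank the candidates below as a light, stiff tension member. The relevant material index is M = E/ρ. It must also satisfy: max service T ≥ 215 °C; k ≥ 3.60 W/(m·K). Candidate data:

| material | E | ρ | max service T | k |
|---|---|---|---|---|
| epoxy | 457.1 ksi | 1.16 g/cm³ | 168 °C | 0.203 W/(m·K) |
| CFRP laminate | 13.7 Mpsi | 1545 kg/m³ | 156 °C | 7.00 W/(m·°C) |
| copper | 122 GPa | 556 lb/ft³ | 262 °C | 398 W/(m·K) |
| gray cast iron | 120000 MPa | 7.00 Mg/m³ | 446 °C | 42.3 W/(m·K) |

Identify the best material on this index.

gray cast iron

Screen on constraints: max service T ≥ 215 °C; k ≥ 3.60 W/(m·K). Survivors: copper, gray cast iron.
After converting to SI:
  copper: E = 122.0 GPa, ρ = 8906 kg/m³
  gray cast iron: E = 120.0 GPa, ρ = 7000 kg/m³
  gray cast iron: M = 17.1 MN·m/kg
  copper: M = 13.7 MN·m/kg
Gray cast iron has the largest M.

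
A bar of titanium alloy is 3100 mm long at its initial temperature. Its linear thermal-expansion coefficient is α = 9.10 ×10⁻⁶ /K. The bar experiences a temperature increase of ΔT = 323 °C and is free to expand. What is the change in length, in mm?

9.11 mm

ΔL = α·L₀·ΔT = 9.10×10⁻⁶ × 3100 mm × 323.0 K = 9.11 mm.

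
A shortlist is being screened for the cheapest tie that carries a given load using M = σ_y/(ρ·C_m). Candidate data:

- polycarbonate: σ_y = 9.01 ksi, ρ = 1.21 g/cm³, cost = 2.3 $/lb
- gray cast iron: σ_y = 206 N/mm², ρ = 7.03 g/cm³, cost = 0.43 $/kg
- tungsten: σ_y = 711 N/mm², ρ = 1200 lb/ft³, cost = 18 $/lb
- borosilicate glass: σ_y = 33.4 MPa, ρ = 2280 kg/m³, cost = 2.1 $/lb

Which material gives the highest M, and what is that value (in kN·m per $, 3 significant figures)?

gray cast iron, M = 68.1 kN·m per $

Convert each candidate to consistent units, then evaluate M:
  polycarbonate: σ_y = 62.12 MPa, ρ = 1210 kg/m³, cost = 5.071 $/kg
  gray cast iron: σ_y = 206.0 MPa, ρ = 7030 kg/m³, cost = 0.4300 $/kg
  tungsten: σ_y = 711.0 MPa, ρ = 19220 kg/m³, cost = 39.68 $/kg
  borosilicate glass: σ_y = 33.40 MPa, ρ = 2280 kg/m³, cost = 4.630 $/kg
  gray cast iron: M = 68.1 kN·m per $
  polycarbonate: M = 10.1 kN·m per $
  borosilicate glass: M = 3.16 kN·m per $
  tungsten: M = 0.932 kN·m per $
The maximum is for gray cast iron.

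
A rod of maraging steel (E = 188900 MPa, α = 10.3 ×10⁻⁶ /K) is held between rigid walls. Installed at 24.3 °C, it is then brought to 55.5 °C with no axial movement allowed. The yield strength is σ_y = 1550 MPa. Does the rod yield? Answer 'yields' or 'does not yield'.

E = 188900 MPa = 188.9 GPa.
ΔT = 31.20 K. Constrained thermal stress σ = E·α·ΔT = 188.9×10³ MPa × 10.3×10⁻⁶ × 31.20 = 60.7 MPa (compressive).
Compare to σ_y = 1550 MPa: σ < σ_y, so it does not yield.

does not yield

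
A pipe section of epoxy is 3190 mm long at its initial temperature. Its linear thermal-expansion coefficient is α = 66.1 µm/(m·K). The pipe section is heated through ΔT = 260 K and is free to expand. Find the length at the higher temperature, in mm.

3244.8 mm

ΔL = α·L₀·ΔT = 66.1×10⁻⁶ × 3190 mm × 260.0 K = 54.8 mm.
L = L₀ + ΔL = 3190 + 54.8 = 3244.8 mm.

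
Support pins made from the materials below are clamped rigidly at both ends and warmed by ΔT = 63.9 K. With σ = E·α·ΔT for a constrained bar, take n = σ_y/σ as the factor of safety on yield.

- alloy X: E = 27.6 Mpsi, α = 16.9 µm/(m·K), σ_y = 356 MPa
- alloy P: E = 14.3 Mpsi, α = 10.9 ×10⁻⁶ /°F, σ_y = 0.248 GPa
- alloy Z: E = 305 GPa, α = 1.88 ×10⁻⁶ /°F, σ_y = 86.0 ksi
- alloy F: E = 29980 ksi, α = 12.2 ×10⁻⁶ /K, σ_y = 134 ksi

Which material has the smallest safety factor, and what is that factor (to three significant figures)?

Converting E to GPa, α to ×10⁻⁶/K, σ_y to MPa, then σ and n for each:
  alloy X: E = 190.3, α = 16.9, σ_y = 356.0 → σ = 206 MPa, n = 1.73
  alloy P: E = 98.60, α = 19.6, σ_y = 248.0 → σ = 124 MPa, n = 2.01
  alloy Z: E = 305.0, α = 3.38, σ_y = 592.9 → σ = 66.0 MPa, n = 8.99
  alloy F: E = 206.7, α = 12.2, σ_y = 923.9 → σ = 161 MPa, n = 5.73
The minimum is alloy X at n = 1.73.

alloy X, n = 1.73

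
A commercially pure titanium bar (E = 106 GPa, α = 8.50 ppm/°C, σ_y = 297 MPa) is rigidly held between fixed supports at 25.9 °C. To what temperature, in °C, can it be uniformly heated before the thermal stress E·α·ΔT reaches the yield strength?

E·α·ΔT = 297.0 MPa ⇒ ΔT = 297.0 / (106.0×10³ × 8.50×10⁻⁶) = 329.6 K.
T = 25.9 + 329.6 = 355.5 °C.

356 °C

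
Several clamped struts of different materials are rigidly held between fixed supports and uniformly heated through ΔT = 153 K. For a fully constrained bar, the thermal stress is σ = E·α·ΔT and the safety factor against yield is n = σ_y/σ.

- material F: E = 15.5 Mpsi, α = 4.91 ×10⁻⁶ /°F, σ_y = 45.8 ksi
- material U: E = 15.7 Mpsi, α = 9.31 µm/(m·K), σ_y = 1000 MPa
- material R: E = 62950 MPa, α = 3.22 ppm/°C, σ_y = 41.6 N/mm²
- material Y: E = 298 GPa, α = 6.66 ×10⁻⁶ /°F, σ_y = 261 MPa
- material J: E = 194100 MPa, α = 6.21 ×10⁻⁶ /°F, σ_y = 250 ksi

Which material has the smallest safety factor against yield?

material Y

In consistent units (E in GPa, α in ×10⁻⁶/K, σ_y in MPa):
  material F: E = 106.9, α = 8.84, σ_y = 315.8 → σ = 145 MPa, n = 2.19
  material U: E = 108.2, α = 9.31, σ_y = 1000 → σ = 154 MPa, n = 6.49
  material R: E = 62.95, α = 3.22, σ_y = 41.60 → σ = 31.0 MPa, n = 1.34
  material Y: E = 298.0, α = 12.0, σ_y = 261.0 → σ = 547 MPa, n = 0.478
  material J: E = 194.1, α = 11.2, σ_y = 1724 → σ = 332 MPa, n = 5.19
Material Y has the lowest safety factor, n = 0.478.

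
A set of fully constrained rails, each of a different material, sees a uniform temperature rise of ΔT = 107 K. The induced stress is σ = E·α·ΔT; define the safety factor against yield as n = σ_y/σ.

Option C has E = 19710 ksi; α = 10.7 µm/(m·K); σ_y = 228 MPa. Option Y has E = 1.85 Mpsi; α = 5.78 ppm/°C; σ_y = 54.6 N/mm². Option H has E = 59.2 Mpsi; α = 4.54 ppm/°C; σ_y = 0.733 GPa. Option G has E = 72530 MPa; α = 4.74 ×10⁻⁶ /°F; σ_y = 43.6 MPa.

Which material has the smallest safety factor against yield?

option G

With everything in SI (GPa, ×10⁻⁶/K, MPa):
  option C: E = 135.9, α = 10.7, σ_y = 228.0 → σ = 156 MPa, n = 1.47
  option Y: E = 12.76, α = 5.78, σ_y = 54.60 → σ = 7.89 MPa, n = 6.92
  option H: E = 408.2, α = 4.54, σ_y = 733.0 → σ = 198 MPa, n = 3.70
  option G: E = 72.53, α = 8.53, σ_y = 43.60 → σ = 66.2 MPa, n = 0.658
Smallest n: option G with n = 0.658.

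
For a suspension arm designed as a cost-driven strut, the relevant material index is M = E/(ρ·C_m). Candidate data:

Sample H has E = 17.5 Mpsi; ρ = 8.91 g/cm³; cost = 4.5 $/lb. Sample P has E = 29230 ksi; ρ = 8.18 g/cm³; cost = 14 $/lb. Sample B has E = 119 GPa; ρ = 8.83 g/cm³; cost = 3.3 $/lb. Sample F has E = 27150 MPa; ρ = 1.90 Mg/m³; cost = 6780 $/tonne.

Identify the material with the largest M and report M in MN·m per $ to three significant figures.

After converting to SI:
  sample H: E = 120.7 GPa, ρ = 8910 kg/m³, cost = 9.921 $/kg
  sample P: E = 201.5 GPa, ρ = 8180 kg/m³, cost = 30.86 $/kg
  sample B: E = 119.0 GPa, ρ = 8830 kg/m³, cost = 7.275 $/kg
  sample F: E = 27.15 GPa, ρ = 1900 kg/m³, cost = 6.780 $/kg
  sample F: M = 2.11 MN·m per $
  sample B: M = 1.85 MN·m per $
  sample H: M = 1.37 MN·m per $
  sample P: M = 0.798 MN·m per $
Sample F ranks first.

sample F, M = 2.11 MN·m per $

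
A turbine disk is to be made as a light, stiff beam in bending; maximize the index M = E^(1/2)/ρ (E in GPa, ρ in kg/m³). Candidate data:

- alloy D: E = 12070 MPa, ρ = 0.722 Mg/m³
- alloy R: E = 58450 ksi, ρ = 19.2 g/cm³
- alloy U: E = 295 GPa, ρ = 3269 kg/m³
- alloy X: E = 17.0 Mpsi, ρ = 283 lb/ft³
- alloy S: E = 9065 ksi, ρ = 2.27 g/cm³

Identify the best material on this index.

alloy U

In SI units:
  alloy D: E = 12.07 GPa, ρ = 722.0 kg/m³
  alloy R: E = 403.0 GPa, ρ = 19200 kg/m³
  alloy U: E = 295.0 GPa, ρ = 3269 kg/m³
  alloy X: E = 117.2 GPa, ρ = 4533 kg/m³
  alloy S: E = 62.50 GPa, ρ = 2270 kg/m³
  alloy U: M = 5.25×10⁻³
  alloy D: M = 4.81×10⁻³
  alloy S: M = 3.48×10⁻³
  alloy X: M = 2.39×10⁻³
  alloy R: M = 1.05×10⁻³
Alloy U ranks first.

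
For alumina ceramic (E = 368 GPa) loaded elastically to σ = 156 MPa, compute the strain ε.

ε = σ/E = 156 / 368000 = 4.24×10⁻⁴.

4.24×10⁻⁴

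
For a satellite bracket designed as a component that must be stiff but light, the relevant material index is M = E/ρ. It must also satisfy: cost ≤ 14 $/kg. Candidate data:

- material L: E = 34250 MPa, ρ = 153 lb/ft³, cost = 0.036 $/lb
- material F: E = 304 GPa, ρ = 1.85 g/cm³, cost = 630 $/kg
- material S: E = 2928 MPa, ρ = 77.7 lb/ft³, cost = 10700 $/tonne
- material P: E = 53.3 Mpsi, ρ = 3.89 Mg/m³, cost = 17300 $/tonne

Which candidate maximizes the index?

material L

Screen on constraints: cost ≤ 14 $/kg. Survivors: material L, material S.
Putting every candidate on a common basis:
  material L: E = 34.25 GPa, ρ = 2451 kg/m³
  material S: E = 2.928 GPa, ρ = 1245 kg/m³
  material L: M = 14.0 MN·m/kg
  material S: M = 2.35 MN·m/kg
Highest index: material L.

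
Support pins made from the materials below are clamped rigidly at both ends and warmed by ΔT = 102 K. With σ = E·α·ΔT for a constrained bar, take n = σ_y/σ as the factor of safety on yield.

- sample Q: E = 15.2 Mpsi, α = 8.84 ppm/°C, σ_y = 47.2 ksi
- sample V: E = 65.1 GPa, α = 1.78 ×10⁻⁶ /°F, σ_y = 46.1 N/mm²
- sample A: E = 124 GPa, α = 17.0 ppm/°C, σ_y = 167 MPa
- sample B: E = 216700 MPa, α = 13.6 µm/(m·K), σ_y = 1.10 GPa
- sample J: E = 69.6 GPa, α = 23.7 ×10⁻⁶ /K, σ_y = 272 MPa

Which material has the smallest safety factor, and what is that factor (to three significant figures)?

sample A, n = 0.777

Converting E to GPa, α to ×10⁻⁶/K, σ_y to MPa, then σ and n for each:
  sample Q: E = 104.8, α = 8.84, σ_y = 325.4 → σ = 94.5 MPa, n = 3.44
  sample V: E = 65.10, α = 3.20, σ_y = 46.10 → σ = 21.3 MPa, n = 2.17
  sample A: E = 124.0, α = 17.0, σ_y = 167.0 → σ = 215 MPa, n = 0.777
  sample B: E = 216.7, α = 13.6, σ_y = 1100 → σ = 301 MPa, n = 3.66
  sample J: E = 69.60, α = 23.7, σ_y = 272.0 → σ = 168 MPa, n = 1.62
The minimum is sample A at n = 0.777.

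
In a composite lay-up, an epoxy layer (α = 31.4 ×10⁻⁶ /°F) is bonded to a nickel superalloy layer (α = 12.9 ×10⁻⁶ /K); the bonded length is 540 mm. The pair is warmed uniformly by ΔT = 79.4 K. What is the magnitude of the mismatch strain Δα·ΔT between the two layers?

3.46×10⁻³

epoxy: α = 31.4×10⁻⁶/°F × 9/5 = 56.5×10⁻⁶/K.
Δα = |56.5 − 12.9|×10⁻⁶/K = 43.6×10⁻⁶/K.
Mismatch strain = Δα·ΔT = 43.6×10⁻⁶ × 79.4 = 3.46×10⁻³.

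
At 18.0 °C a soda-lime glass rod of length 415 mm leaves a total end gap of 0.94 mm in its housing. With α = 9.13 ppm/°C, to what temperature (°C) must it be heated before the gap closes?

266 °C

α·L₀·ΔT = 0.94 mm ⇒ ΔT = 0.94 / (9.13×10⁻⁶ × 415.0) = 248.1 K.
T = 18.0 + 248.1 = 266.1 °C.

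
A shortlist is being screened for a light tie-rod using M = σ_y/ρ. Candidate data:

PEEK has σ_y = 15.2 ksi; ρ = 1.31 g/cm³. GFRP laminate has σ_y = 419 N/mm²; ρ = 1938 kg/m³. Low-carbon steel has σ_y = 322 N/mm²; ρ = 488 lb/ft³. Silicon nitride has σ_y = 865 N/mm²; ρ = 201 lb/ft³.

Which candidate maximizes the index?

silicon nitride

Putting every candidate on a common basis:
  PEEK: σ_y = 104.8 MPa, ρ = 1310 kg/m³
  GFRP laminate: σ_y = 419.0 MPa, ρ = 1938 kg/m³
  low-carbon steel: σ_y = 322.0 MPa, ρ = 7817 kg/m³
  silicon nitride: σ_y = 865.0 MPa, ρ = 3220 kg/m³
  silicon nitride: M = 269 kN·m/kg
  GFRP laminate: M = 216 kN·m/kg
  PEEK: M = 80.0 kN·m/kg
  low-carbon steel: M = 41.2 kN·m/kg
Highest index: silicon nitride.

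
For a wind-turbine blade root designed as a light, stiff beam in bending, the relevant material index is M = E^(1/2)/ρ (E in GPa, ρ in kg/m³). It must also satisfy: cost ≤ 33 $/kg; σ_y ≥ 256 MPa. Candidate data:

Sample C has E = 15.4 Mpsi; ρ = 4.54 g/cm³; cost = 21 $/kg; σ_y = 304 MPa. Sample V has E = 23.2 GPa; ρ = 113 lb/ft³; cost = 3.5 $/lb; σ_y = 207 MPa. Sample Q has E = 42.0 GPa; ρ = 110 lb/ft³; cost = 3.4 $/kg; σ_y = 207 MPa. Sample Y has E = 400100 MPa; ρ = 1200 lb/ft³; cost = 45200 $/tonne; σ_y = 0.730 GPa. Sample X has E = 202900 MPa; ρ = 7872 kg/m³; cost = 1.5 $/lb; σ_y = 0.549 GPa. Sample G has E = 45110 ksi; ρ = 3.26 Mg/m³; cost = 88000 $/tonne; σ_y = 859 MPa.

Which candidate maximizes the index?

sample C

Screen on constraints: cost ≤ 33 $/kg; σ_y ≥ 256 MPa. Survivors: sample C, sample X.
Normalizing units and computing the index:
  sample C: E = 106.2 GPa, ρ = 4540 kg/m³
  sample X: E = 202.9 GPa, ρ = 7872 kg/m³
  sample C: M = 2.27×10⁻³
  sample X: M = 1.81×10⁻³
The maximum is for sample C.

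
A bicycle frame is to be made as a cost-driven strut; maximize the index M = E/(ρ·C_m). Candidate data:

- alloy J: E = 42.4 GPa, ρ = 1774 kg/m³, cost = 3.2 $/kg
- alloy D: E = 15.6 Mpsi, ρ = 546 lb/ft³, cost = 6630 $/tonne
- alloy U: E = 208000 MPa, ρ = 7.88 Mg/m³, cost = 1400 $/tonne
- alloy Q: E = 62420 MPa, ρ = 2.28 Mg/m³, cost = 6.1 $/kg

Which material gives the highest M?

alloy U

Convert each candidate to consistent units, then evaluate M:
  alloy J: E = 42.40 GPa, ρ = 1774 kg/m³, cost = 3.200 $/kg
  alloy D: E = 107.6 GPa, ρ = 8746 kg/m³, cost = 6.630 $/kg
  alloy U: E = 208.0 GPa, ρ = 7880 kg/m³, cost = 1.400 $/kg
  alloy Q: E = 62.42 GPa, ρ = 2280 kg/m³, cost = 6.100 $/kg
  alloy U: M = 18.9 MN·m per $
  alloy J: M = 7.47 MN·m per $
  alloy Q: M = 4.49 MN·m per $
  alloy D: M = 1.85 MN·m per $
The maximum is for alloy U.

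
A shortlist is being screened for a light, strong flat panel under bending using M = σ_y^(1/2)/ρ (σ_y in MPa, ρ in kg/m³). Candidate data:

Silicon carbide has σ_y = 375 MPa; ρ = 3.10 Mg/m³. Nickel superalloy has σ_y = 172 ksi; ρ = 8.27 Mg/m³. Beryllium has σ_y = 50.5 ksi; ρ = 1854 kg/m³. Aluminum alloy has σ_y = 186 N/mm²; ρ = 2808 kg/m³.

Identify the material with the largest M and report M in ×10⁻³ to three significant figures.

In SI units:
  silicon carbide: σ_y = 375.0 MPa, ρ = 3100 kg/m³
  nickel superalloy: σ_y = 1186 MPa, ρ = 8270 kg/m³
  beryllium: σ_y = 348.2 MPa, ρ = 1854 kg/m³
  aluminum alloy: σ_y = 186.0 MPa, ρ = 2808 kg/m³
  beryllium: M = 10.1×10⁻³
  silicon carbide: M = 6.25×10⁻³
  aluminum alloy: M = 4.86×10⁻³
  nickel superalloy: M = 4.16×10⁻³
Highest index: beryllium.

beryllium, M = 10.1×10⁻³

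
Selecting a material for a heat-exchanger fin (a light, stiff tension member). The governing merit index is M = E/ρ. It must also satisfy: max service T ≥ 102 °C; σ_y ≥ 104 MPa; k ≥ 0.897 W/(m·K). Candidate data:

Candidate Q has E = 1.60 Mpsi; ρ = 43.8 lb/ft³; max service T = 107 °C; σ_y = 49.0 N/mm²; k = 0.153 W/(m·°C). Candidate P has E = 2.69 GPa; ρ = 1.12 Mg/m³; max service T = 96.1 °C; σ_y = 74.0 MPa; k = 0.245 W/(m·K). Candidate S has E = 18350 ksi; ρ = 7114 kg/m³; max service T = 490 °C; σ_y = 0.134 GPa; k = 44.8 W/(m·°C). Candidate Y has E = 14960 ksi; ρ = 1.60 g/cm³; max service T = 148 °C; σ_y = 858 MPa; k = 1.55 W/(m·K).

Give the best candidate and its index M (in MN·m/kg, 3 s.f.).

candidate Y, M = 64.5 MN·m/kg

Screen on constraints: max service T ≥ 102 °C; σ_y ≥ 104 MPa; k ≥ 0.897 W/(m·K). Survivors: candidate S, candidate Y.
Convert each candidate to consistent units, then evaluate M:
  candidate S: E = 126.5 GPa, ρ = 7114 kg/m³
  candidate Y: E = 103.1 GPa, ρ = 1600 kg/m³
  candidate Y: M = 64.5 MN·m/kg
  candidate S: M = 17.8 MN·m/kg
The maximum is for candidate Y.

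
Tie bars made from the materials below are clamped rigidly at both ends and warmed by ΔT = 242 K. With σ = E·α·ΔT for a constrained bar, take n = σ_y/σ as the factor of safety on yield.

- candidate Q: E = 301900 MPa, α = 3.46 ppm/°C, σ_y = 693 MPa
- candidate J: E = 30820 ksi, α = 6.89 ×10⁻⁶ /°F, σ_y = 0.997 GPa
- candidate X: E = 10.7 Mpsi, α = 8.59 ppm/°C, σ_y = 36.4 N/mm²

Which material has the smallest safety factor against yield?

In consistent units (E in GPa, α in ×10⁻⁶/K, σ_y in MPa):
  candidate Q: E = 301.9, α = 3.46, σ_y = 693.0 → σ = 253 MPa, n = 2.74
  candidate J: E = 212.5, α = 12.4, σ_y = 997.0 → σ = 638 MPa, n = 1.56
  candidate X: E = 73.77, α = 8.59, σ_y = 36.40 → σ = 153 MPa, n = 0.237
The minimum is candidate X at n = 0.237.

candidate X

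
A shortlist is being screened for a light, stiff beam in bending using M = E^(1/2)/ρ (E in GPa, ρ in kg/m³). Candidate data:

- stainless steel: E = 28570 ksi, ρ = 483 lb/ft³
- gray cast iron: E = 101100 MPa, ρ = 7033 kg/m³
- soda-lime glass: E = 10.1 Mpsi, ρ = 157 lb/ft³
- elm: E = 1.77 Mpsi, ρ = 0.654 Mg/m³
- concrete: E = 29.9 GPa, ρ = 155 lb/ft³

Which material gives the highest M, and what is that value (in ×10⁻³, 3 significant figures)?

elm, M = 5.34×10⁻³

Convert each candidate to consistent units, then evaluate M:
  stainless steel: E = 197.0 GPa, ρ = 7737 kg/m³
  gray cast iron: E = 101.1 GPa, ρ = 7033 kg/m³
  soda-lime glass: E = 69.64 GPa, ρ = 2515 kg/m³
  elm: E = 12.20 GPa, ρ = 654.0 kg/m³
  concrete: E = 29.90 GPa, ρ = 2483 kg/m³
  elm: M = 5.34×10⁻³
  soda-lime glass: M = 3.32×10⁻³
  concrete: M = 2.20×10⁻³
  stainless steel: M = 1.81×10⁻³
  gray cast iron: M = 1.43×10⁻³
Highest index: elm.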